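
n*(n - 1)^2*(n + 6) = n^4 + 4*n^3 - 11*n^2 + 6*n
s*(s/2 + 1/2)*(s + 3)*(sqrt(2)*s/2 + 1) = sqrt(2)*s^4/4 + s^3/2 + sqrt(2)*s^3 + 3*sqrt(2)*s^2/4 + 2*s^2 + 3*s/2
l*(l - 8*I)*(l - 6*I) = l^3 - 14*I*l^2 - 48*l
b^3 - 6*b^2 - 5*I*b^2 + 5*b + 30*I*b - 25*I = (b - 5)*(b - 1)*(b - 5*I)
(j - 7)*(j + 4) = j^2 - 3*j - 28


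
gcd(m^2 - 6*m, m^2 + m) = m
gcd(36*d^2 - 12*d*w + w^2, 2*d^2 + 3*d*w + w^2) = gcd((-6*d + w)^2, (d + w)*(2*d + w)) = 1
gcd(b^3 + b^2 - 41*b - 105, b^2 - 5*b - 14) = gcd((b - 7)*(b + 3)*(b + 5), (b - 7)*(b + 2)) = b - 7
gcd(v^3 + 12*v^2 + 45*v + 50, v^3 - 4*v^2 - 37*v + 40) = v + 5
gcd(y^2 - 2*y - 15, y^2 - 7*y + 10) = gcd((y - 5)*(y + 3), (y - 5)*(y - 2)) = y - 5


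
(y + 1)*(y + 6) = y^2 + 7*y + 6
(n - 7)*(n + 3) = n^2 - 4*n - 21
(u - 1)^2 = u^2 - 2*u + 1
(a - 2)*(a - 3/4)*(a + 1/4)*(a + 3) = a^4 + a^3/2 - 107*a^2/16 + 45*a/16 + 9/8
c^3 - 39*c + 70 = (c - 5)*(c - 2)*(c + 7)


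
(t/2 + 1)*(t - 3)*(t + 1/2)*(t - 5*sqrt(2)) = t^4/2 - 5*sqrt(2)*t^3/2 - t^3/4 - 13*t^2/4 + 5*sqrt(2)*t^2/4 - 3*t/2 + 65*sqrt(2)*t/4 + 15*sqrt(2)/2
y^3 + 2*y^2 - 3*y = y*(y - 1)*(y + 3)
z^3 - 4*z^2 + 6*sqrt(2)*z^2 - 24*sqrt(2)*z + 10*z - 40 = (z - 4)*(z + sqrt(2))*(z + 5*sqrt(2))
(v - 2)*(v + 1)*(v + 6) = v^3 + 5*v^2 - 8*v - 12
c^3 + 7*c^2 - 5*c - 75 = (c - 3)*(c + 5)^2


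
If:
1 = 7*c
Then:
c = 1/7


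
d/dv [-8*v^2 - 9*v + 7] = -16*v - 9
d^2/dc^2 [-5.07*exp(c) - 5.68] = -5.07*exp(c)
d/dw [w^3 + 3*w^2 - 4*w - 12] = 3*w^2 + 6*w - 4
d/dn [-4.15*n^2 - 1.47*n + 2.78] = -8.3*n - 1.47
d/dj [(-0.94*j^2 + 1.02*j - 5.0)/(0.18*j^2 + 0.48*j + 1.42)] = (-0.6348*j^2 - 0.8696*j + 3.8484)/(0.0324*j^4 + 0.1728*j^3 + 0.7416*j^2 + 1.3632*j + 2.0164)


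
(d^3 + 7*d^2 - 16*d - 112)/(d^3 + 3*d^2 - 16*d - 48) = (d + 7)/(d + 3)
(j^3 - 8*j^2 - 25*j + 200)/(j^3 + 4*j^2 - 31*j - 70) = (j^2 - 3*j - 40)/(j^2 + 9*j + 14)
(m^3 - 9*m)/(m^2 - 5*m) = (m^2 - 9)/(m - 5)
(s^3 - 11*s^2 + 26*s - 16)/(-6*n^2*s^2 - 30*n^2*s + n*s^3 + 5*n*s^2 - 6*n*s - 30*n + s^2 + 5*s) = (-s^3 + 11*s^2 - 26*s + 16)/(6*n^2*s^2 + 30*n^2*s - n*s^3 - 5*n*s^2 + 6*n*s + 30*n - s^2 - 5*s)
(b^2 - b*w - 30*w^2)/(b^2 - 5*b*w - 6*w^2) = (b + 5*w)/(b + w)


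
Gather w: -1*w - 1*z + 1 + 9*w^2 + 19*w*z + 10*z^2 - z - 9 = 9*w^2 + w*(19*z - 1) + 10*z^2 - 2*z - 8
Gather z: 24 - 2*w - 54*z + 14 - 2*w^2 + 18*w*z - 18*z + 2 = -2*w^2 - 2*w + z*(18*w - 72) + 40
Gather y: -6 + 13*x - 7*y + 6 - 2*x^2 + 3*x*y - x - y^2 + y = -2*x^2 + 12*x - y^2 + y*(3*x - 6)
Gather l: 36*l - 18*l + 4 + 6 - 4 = 18*l + 6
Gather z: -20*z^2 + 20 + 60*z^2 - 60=40*z^2 - 40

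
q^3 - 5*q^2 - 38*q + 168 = (q - 7)*(q - 4)*(q + 6)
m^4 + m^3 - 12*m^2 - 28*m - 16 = (m - 4)*(m + 1)*(m + 2)^2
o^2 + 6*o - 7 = (o - 1)*(o + 7)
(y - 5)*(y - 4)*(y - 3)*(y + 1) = y^4 - 11*y^3 + 35*y^2 - 13*y - 60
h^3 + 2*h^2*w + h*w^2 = h*(h + w)^2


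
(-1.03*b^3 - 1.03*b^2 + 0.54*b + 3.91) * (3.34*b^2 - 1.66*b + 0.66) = -3.4402*b^5 - 1.7304*b^4 + 2.8336*b^3 + 11.4832*b^2 - 6.1342*b + 2.5806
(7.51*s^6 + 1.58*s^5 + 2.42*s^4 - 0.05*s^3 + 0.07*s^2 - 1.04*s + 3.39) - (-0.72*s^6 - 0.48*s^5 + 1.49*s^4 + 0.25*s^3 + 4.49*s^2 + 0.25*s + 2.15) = 8.23*s^6 + 2.06*s^5 + 0.93*s^4 - 0.3*s^3 - 4.42*s^2 - 1.29*s + 1.24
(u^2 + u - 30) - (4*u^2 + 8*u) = -3*u^2 - 7*u - 30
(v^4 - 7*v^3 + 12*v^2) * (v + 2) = v^5 - 5*v^4 - 2*v^3 + 24*v^2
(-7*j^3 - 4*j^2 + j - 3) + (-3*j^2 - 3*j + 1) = -7*j^3 - 7*j^2 - 2*j - 2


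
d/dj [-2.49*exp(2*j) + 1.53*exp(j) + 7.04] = (1.53 - 4.98*exp(j))*exp(j)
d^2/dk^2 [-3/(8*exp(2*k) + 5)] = (480 - 768*exp(2*k))*exp(2*k)/(8*exp(2*k) + 5)^3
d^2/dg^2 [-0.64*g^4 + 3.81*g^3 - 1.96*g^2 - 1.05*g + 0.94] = -7.68*g^2 + 22.86*g - 3.92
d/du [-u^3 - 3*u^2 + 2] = 3*u*(-u - 2)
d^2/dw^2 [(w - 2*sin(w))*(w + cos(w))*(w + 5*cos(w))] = 2*w^2*sin(w) - 6*w^2*cos(w) - 24*w*sin(w) + 24*w*sin(2*w) - 8*w*cos(w) - 10*w*cos(2*w) + 6*w - 3*sin(w)/2 - 10*sin(2*w) + 45*sin(3*w)/2 + 12*cos(w) - 24*cos(2*w)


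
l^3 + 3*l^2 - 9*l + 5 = (l - 1)^2*(l + 5)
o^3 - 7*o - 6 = (o - 3)*(o + 1)*(o + 2)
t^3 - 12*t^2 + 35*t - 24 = (t - 8)*(t - 3)*(t - 1)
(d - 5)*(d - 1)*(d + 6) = d^3 - 31*d + 30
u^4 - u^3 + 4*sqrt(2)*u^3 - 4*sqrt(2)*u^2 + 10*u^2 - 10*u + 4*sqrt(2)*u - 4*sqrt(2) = (u - 1)*(u + sqrt(2))^2*(u + 2*sqrt(2))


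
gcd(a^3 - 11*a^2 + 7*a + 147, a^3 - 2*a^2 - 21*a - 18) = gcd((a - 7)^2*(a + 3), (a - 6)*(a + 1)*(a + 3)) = a + 3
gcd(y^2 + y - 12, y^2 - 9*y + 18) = y - 3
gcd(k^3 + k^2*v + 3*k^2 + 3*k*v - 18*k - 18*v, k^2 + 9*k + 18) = k + 6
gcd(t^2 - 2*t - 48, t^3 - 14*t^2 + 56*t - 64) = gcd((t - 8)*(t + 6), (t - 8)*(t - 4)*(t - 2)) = t - 8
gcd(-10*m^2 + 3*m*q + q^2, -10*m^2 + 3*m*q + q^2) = -10*m^2 + 3*m*q + q^2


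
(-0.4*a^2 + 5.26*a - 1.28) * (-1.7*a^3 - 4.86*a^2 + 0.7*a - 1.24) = 0.68*a^5 - 6.998*a^4 - 23.6676*a^3 + 10.3988*a^2 - 7.4184*a + 1.5872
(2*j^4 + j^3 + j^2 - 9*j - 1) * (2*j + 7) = 4*j^5 + 16*j^4 + 9*j^3 - 11*j^2 - 65*j - 7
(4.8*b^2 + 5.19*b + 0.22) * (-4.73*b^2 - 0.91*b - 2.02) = -22.704*b^4 - 28.9167*b^3 - 15.4595*b^2 - 10.684*b - 0.4444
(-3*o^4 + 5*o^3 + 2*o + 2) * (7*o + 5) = -21*o^5 + 20*o^4 + 25*o^3 + 14*o^2 + 24*o + 10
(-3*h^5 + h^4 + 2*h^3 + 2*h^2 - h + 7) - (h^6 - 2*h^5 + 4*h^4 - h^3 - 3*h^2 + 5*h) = -h^6 - h^5 - 3*h^4 + 3*h^3 + 5*h^2 - 6*h + 7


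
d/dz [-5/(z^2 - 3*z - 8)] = 5*(2*z - 3)/(-z^2 + 3*z + 8)^2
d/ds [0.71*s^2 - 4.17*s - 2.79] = 1.42*s - 4.17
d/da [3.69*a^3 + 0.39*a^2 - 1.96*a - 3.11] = 11.07*a^2 + 0.78*a - 1.96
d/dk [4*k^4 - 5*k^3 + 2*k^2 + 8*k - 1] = 16*k^3 - 15*k^2 + 4*k + 8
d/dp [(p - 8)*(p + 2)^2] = (p + 2)*(3*p - 14)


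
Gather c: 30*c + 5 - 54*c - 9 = -24*c - 4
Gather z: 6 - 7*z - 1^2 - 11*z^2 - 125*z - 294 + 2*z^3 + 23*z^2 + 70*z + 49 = 2*z^3 + 12*z^2 - 62*z - 240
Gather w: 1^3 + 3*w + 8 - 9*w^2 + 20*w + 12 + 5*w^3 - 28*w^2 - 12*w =5*w^3 - 37*w^2 + 11*w + 21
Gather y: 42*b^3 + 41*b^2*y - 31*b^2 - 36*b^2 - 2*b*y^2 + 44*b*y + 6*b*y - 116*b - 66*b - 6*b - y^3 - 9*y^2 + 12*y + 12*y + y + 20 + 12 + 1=42*b^3 - 67*b^2 - 188*b - y^3 + y^2*(-2*b - 9) + y*(41*b^2 + 50*b + 25) + 33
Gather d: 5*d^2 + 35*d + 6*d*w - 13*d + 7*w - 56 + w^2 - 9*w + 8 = 5*d^2 + d*(6*w + 22) + w^2 - 2*w - 48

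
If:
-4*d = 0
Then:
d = 0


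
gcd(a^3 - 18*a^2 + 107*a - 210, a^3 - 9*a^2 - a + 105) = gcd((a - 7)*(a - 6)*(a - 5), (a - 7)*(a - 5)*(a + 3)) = a^2 - 12*a + 35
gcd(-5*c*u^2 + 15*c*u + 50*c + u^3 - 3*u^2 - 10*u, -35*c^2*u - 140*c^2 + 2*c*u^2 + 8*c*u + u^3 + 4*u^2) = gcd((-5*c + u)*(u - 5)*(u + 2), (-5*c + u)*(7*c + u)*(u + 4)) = -5*c + u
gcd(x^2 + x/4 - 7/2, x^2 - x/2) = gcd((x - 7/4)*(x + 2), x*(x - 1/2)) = 1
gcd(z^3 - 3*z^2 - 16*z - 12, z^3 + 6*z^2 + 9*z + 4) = z + 1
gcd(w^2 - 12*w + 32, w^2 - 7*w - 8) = w - 8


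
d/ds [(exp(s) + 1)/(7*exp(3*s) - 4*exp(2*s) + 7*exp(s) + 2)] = (-(exp(s) + 1)*(21*exp(2*s) - 8*exp(s) + 7) + 7*exp(3*s) - 4*exp(2*s) + 7*exp(s) + 2)*exp(s)/(7*exp(3*s) - 4*exp(2*s) + 7*exp(s) + 2)^2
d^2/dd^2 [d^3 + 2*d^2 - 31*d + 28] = 6*d + 4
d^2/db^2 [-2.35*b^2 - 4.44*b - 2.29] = -4.70000000000000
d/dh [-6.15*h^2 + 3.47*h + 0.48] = 3.47 - 12.3*h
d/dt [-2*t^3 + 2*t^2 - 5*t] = -6*t^2 + 4*t - 5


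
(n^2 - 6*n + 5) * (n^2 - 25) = n^4 - 6*n^3 - 20*n^2 + 150*n - 125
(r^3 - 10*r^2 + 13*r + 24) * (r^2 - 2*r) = r^5 - 12*r^4 + 33*r^3 - 2*r^2 - 48*r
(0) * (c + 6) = 0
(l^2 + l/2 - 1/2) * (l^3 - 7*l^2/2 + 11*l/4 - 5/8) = l^5 - 3*l^4 + l^3/2 + 5*l^2/2 - 27*l/16 + 5/16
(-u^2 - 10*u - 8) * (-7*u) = 7*u^3 + 70*u^2 + 56*u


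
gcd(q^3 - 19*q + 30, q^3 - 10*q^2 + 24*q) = 1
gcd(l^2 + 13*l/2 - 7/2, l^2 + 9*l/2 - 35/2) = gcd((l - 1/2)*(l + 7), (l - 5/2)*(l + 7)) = l + 7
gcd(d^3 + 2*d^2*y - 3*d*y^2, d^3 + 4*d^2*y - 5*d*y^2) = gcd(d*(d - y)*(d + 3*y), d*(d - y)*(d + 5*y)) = -d^2 + d*y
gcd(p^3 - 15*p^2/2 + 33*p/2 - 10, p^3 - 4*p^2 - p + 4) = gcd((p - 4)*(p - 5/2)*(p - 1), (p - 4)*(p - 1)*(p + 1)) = p^2 - 5*p + 4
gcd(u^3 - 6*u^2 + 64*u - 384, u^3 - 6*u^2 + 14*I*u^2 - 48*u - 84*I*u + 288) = u^2 + u*(-6 + 8*I) - 48*I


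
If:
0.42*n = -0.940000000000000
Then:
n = -2.24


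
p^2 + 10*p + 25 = (p + 5)^2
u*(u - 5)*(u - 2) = u^3 - 7*u^2 + 10*u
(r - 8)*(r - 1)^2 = r^3 - 10*r^2 + 17*r - 8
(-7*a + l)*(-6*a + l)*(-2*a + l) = -84*a^3 + 68*a^2*l - 15*a*l^2 + l^3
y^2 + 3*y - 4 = (y - 1)*(y + 4)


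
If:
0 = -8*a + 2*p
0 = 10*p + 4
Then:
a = -1/10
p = -2/5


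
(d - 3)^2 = d^2 - 6*d + 9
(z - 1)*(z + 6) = z^2 + 5*z - 6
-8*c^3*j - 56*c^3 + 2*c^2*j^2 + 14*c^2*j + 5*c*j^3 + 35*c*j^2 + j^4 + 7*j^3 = (-c + j)*(2*c + j)*(4*c + j)*(j + 7)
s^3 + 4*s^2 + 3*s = s*(s + 1)*(s + 3)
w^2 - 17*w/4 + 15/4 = (w - 3)*(w - 5/4)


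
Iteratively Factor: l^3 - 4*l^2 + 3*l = (l - 3)*(l^2 - l) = (l - 3)*(l - 1)*(l)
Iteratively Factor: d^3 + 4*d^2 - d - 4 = (d + 4)*(d^2 - 1) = (d + 1)*(d + 4)*(d - 1)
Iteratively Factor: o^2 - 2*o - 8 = (o + 2)*(o - 4)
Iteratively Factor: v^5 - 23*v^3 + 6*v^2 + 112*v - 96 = (v + 4)*(v^4 - 4*v^3 - 7*v^2 + 34*v - 24) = (v - 2)*(v + 4)*(v^3 - 2*v^2 - 11*v + 12) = (v - 2)*(v - 1)*(v + 4)*(v^2 - v - 12) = (v - 2)*(v - 1)*(v + 3)*(v + 4)*(v - 4)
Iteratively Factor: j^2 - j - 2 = (j - 2)*(j + 1)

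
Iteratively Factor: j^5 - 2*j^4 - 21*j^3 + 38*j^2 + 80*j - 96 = (j + 4)*(j^4 - 6*j^3 + 3*j^2 + 26*j - 24) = (j - 1)*(j + 4)*(j^3 - 5*j^2 - 2*j + 24) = (j - 1)*(j + 2)*(j + 4)*(j^2 - 7*j + 12) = (j - 4)*(j - 1)*(j + 2)*(j + 4)*(j - 3)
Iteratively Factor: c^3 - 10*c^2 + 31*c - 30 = (c - 2)*(c^2 - 8*c + 15) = (c - 5)*(c - 2)*(c - 3)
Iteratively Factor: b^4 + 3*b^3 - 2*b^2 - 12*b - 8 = (b - 2)*(b^3 + 5*b^2 + 8*b + 4) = (b - 2)*(b + 2)*(b^2 + 3*b + 2) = (b - 2)*(b + 2)^2*(b + 1)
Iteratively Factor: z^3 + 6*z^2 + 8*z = (z + 2)*(z^2 + 4*z) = z*(z + 2)*(z + 4)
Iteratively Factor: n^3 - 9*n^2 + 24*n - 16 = (n - 4)*(n^2 - 5*n + 4) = (n - 4)^2*(n - 1)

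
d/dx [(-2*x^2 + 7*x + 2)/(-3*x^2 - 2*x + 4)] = (25*x^2 - 4*x + 32)/(9*x^4 + 12*x^3 - 20*x^2 - 16*x + 16)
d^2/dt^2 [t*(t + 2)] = 2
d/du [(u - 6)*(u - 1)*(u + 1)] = 3*u^2 - 12*u - 1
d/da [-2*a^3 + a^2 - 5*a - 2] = -6*a^2 + 2*a - 5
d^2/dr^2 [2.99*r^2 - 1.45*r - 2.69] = 5.98000000000000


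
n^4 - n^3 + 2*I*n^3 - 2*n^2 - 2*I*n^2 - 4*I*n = n*(n - 2)*(n + 1)*(n + 2*I)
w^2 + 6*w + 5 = (w + 1)*(w + 5)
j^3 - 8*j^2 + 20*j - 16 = (j - 4)*(j - 2)^2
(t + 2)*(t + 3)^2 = t^3 + 8*t^2 + 21*t + 18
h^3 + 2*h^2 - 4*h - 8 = (h - 2)*(h + 2)^2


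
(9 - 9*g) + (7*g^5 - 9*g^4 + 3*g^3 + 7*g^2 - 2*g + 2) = 7*g^5 - 9*g^4 + 3*g^3 + 7*g^2 - 11*g + 11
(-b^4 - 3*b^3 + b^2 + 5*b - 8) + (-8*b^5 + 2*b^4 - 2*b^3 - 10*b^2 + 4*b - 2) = -8*b^5 + b^4 - 5*b^3 - 9*b^2 + 9*b - 10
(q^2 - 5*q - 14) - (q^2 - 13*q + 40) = 8*q - 54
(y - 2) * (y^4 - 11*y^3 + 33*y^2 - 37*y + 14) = y^5 - 13*y^4 + 55*y^3 - 103*y^2 + 88*y - 28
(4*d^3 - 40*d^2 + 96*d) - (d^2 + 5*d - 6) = 4*d^3 - 41*d^2 + 91*d + 6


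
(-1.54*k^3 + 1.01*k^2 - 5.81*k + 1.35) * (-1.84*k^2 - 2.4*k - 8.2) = 2.8336*k^5 + 1.8376*k^4 + 20.8944*k^3 + 3.178*k^2 + 44.402*k - 11.07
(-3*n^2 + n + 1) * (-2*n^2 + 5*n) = 6*n^4 - 17*n^3 + 3*n^2 + 5*n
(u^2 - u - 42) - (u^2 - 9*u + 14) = 8*u - 56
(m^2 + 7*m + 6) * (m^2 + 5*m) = m^4 + 12*m^3 + 41*m^2 + 30*m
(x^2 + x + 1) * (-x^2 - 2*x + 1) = -x^4 - 3*x^3 - 2*x^2 - x + 1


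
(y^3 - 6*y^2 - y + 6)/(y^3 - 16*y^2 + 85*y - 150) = (y^2 - 1)/(y^2 - 10*y + 25)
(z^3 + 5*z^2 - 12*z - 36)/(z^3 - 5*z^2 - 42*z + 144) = (z + 2)/(z - 8)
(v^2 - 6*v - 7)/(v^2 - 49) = (v + 1)/(v + 7)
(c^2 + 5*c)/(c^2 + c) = (c + 5)/(c + 1)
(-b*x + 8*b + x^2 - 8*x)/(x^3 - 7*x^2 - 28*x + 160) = (-b + x)/(x^2 + x - 20)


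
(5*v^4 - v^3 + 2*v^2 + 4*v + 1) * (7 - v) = -5*v^5 + 36*v^4 - 9*v^3 + 10*v^2 + 27*v + 7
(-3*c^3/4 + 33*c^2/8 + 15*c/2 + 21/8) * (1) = -3*c^3/4 + 33*c^2/8 + 15*c/2 + 21/8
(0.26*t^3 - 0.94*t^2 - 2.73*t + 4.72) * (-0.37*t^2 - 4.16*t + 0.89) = -0.0962*t^5 - 0.7338*t^4 + 5.1519*t^3 + 8.7738*t^2 - 22.0649*t + 4.2008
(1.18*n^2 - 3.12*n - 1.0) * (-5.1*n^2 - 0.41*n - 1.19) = -6.018*n^4 + 15.4282*n^3 + 4.975*n^2 + 4.1228*n + 1.19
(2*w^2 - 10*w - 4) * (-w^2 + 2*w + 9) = -2*w^4 + 14*w^3 + 2*w^2 - 98*w - 36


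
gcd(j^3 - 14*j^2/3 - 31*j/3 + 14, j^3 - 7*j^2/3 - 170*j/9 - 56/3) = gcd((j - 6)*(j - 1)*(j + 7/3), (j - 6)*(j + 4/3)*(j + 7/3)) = j^2 - 11*j/3 - 14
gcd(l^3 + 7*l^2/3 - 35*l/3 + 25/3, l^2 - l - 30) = l + 5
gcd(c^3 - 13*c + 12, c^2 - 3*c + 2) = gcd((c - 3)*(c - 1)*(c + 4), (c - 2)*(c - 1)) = c - 1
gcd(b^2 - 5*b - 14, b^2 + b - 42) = 1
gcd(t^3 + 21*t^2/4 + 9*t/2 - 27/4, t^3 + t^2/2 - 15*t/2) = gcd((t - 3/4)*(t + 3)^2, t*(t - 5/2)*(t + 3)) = t + 3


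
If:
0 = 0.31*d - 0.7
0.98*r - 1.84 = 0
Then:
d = 2.26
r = 1.88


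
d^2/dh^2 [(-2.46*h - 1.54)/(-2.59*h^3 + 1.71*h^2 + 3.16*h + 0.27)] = (99.011556*h^5 + 58.595124*h^4 - 54.474276*h^3 - 27.961836*h^2 + 49.576104*h + 25.135868)/(17.373979*h^9 - 34.412553*h^8 - 40.872531*h^7 + 73.538172*h^6 + 57.042462*h^5 - 40.335921*h^4 - 39.741895*h^3 - 8.462313*h^2 - 0.691092*h - 0.019683)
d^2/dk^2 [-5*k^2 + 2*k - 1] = -10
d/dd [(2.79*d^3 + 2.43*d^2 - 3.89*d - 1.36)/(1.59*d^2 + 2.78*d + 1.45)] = (4.4361*d^4 + 15.5124*d^3 + 25.077*d^2 + 11.3718*d - 1.8597)/(2.5281*d^4 + 8.8404*d^3 + 12.3394*d^2 + 8.062*d + 2.1025)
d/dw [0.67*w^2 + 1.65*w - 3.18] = 1.34*w + 1.65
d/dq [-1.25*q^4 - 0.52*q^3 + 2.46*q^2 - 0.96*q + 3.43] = -5.0*q^3 - 1.56*q^2 + 4.92*q - 0.96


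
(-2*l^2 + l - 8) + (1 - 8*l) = -2*l^2 - 7*l - 7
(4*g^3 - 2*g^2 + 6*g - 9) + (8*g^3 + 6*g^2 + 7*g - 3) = 12*g^3 + 4*g^2 + 13*g - 12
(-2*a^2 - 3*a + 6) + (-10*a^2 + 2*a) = -12*a^2 - a + 6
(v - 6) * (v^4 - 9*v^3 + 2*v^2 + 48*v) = v^5 - 15*v^4 + 56*v^3 + 36*v^2 - 288*v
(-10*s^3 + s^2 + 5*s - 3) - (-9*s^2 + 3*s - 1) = -10*s^3 + 10*s^2 + 2*s - 2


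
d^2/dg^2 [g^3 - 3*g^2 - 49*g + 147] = 6*g - 6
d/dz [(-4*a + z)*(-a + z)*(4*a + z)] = -16*a^2 - 2*a*z + 3*z^2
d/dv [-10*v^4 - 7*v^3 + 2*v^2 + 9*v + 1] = -40*v^3 - 21*v^2 + 4*v + 9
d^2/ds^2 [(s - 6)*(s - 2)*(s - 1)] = 6*s - 18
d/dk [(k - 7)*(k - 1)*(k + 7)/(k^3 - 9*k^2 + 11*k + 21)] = 8*(-k^2 + k - 4)/(k^4 - 4*k^3 - 2*k^2 + 12*k + 9)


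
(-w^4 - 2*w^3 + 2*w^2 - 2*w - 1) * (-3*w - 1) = 3*w^5 + 7*w^4 - 4*w^3 + 4*w^2 + 5*w + 1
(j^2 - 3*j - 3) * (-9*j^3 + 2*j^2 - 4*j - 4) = -9*j^5 + 29*j^4 + 17*j^3 + 2*j^2 + 24*j + 12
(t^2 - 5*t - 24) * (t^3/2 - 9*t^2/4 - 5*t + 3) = t^5/2 - 19*t^4/4 - 23*t^3/4 + 82*t^2 + 105*t - 72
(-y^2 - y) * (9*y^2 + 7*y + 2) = -9*y^4 - 16*y^3 - 9*y^2 - 2*y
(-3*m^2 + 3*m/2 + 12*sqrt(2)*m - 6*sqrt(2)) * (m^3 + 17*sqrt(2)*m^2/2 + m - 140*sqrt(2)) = -3*m^5 - 27*sqrt(2)*m^4/2 + 3*m^4/2 + 27*sqrt(2)*m^3/4 + 201*m^3 - 201*m^2/2 + 432*sqrt(2)*m^2 - 3360*m - 216*sqrt(2)*m + 1680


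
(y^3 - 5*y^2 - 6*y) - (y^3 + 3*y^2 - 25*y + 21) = -8*y^2 + 19*y - 21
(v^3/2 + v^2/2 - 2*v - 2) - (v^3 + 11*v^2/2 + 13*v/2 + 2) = -v^3/2 - 5*v^2 - 17*v/2 - 4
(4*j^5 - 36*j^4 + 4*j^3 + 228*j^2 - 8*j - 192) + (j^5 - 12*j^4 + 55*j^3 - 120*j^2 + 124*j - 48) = 5*j^5 - 48*j^4 + 59*j^3 + 108*j^2 + 116*j - 240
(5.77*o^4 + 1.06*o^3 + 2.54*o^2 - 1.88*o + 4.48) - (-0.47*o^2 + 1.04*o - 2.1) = 5.77*o^4 + 1.06*o^3 + 3.01*o^2 - 2.92*o + 6.58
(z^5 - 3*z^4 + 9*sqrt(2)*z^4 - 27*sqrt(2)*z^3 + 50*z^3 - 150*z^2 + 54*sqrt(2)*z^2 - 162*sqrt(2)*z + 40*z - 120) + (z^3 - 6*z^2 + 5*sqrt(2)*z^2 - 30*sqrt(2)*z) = z^5 - 3*z^4 + 9*sqrt(2)*z^4 - 27*sqrt(2)*z^3 + 51*z^3 - 156*z^2 + 59*sqrt(2)*z^2 - 192*sqrt(2)*z + 40*z - 120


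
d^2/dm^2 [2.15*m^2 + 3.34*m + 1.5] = 4.30000000000000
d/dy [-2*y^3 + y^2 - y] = -6*y^2 + 2*y - 1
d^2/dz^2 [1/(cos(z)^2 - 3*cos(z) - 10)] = (4*sin(z)^4 - 51*sin(z)^2 - 75*cos(z)/4 - 9*cos(3*z)/4 + 9)/(sin(z)^2 + 3*cos(z) + 9)^3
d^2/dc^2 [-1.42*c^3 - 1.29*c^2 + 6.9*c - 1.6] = -8.52*c - 2.58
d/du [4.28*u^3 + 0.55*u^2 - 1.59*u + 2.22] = 12.84*u^2 + 1.1*u - 1.59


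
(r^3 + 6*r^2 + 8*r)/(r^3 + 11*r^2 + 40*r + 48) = r*(r + 2)/(r^2 + 7*r + 12)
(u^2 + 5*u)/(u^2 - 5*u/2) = 2*(u + 5)/(2*u - 5)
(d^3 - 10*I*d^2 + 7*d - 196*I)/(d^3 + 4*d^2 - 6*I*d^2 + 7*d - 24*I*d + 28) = (d^2 - 3*I*d + 28)/(d^2 + d*(4 + I) + 4*I)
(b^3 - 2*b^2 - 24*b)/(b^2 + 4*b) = b - 6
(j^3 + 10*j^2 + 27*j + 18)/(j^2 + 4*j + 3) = j + 6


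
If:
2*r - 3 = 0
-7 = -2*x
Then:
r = 3/2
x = 7/2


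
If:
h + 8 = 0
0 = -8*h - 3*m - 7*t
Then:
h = -8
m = 64/3 - 7*t/3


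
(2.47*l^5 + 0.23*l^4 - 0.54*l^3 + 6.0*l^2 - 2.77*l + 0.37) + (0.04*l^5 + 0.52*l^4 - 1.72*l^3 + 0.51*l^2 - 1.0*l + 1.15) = 2.51*l^5 + 0.75*l^4 - 2.26*l^3 + 6.51*l^2 - 3.77*l + 1.52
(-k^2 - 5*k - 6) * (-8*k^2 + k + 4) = 8*k^4 + 39*k^3 + 39*k^2 - 26*k - 24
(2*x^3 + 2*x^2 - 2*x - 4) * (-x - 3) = -2*x^4 - 8*x^3 - 4*x^2 + 10*x + 12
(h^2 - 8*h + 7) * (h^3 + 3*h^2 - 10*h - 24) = h^5 - 5*h^4 - 27*h^3 + 77*h^2 + 122*h - 168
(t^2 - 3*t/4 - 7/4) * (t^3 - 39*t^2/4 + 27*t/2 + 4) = t^5 - 21*t^4/2 + 305*t^3/16 + 175*t^2/16 - 213*t/8 - 7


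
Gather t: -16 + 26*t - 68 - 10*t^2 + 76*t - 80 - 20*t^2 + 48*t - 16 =-30*t^2 + 150*t - 180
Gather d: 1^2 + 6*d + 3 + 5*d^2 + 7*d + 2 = 5*d^2 + 13*d + 6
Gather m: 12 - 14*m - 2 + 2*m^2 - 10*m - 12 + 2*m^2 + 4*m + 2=4*m^2 - 20*m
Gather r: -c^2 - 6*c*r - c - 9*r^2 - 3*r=-c^2 - c - 9*r^2 + r*(-6*c - 3)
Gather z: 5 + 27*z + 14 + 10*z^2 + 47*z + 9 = 10*z^2 + 74*z + 28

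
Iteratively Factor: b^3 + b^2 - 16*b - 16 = (b + 1)*(b^2 - 16) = (b - 4)*(b + 1)*(b + 4)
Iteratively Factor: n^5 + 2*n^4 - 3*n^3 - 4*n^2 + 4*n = (n - 1)*(n^4 + 3*n^3 - 4*n) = (n - 1)*(n + 2)*(n^3 + n^2 - 2*n) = (n - 1)^2*(n + 2)*(n^2 + 2*n) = (n - 1)^2*(n + 2)^2*(n)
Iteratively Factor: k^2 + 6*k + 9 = (k + 3)*(k + 3)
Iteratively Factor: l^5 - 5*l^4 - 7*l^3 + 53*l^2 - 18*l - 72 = (l - 4)*(l^4 - l^3 - 11*l^2 + 9*l + 18) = (l - 4)*(l + 3)*(l^3 - 4*l^2 + l + 6) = (l - 4)*(l - 2)*(l + 3)*(l^2 - 2*l - 3) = (l - 4)*(l - 2)*(l + 1)*(l + 3)*(l - 3)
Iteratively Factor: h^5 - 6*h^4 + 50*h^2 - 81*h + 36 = (h - 4)*(h^4 - 2*h^3 - 8*h^2 + 18*h - 9) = (h - 4)*(h - 1)*(h^3 - h^2 - 9*h + 9) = (h - 4)*(h - 1)^2*(h^2 - 9) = (h - 4)*(h - 3)*(h - 1)^2*(h + 3)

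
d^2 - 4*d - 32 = (d - 8)*(d + 4)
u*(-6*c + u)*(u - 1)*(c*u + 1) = -6*c^2*u^3 + 6*c^2*u^2 + c*u^4 - c*u^3 - 6*c*u^2 + 6*c*u + u^3 - u^2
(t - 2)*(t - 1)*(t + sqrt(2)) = t^3 - 3*t^2 + sqrt(2)*t^2 - 3*sqrt(2)*t + 2*t + 2*sqrt(2)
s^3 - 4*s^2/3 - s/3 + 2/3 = (s - 1)^2*(s + 2/3)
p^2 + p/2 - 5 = (p - 2)*(p + 5/2)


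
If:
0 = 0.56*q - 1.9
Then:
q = 3.39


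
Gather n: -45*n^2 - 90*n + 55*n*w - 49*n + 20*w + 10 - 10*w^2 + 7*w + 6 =-45*n^2 + n*(55*w - 139) - 10*w^2 + 27*w + 16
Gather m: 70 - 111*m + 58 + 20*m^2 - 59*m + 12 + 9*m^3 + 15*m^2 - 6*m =9*m^3 + 35*m^2 - 176*m + 140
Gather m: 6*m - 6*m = 0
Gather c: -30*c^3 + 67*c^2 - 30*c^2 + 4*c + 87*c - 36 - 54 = -30*c^3 + 37*c^2 + 91*c - 90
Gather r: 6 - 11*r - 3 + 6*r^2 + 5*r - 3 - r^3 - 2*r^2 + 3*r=-r^3 + 4*r^2 - 3*r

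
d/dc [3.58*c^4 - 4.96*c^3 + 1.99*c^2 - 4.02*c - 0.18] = 14.32*c^3 - 14.88*c^2 + 3.98*c - 4.02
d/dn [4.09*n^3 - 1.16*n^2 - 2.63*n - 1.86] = 12.27*n^2 - 2.32*n - 2.63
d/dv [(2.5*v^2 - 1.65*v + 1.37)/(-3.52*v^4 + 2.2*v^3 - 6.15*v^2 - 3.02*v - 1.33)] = (17.6*v^5 - 22.924*v^4 + 26.5496*v^3 - 26.7395*v^2 + 10.201*v + 6.3319)/(12.3904*v^8 - 15.488*v^7 + 48.136*v^6 - 5.7992*v^5 + 33.8977*v^4 + 31.294*v^3 + 25.4794*v^2 + 8.0332*v + 1.7689)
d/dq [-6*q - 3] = -6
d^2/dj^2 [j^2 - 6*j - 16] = 2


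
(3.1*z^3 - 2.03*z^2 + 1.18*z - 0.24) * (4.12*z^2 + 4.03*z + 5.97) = 12.772*z^5 + 4.1294*z^4 + 15.1877*z^3 - 8.3525*z^2 + 6.0774*z - 1.4328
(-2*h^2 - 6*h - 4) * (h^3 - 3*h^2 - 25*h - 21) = -2*h^5 + 64*h^3 + 204*h^2 + 226*h + 84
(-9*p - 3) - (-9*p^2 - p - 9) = 9*p^2 - 8*p + 6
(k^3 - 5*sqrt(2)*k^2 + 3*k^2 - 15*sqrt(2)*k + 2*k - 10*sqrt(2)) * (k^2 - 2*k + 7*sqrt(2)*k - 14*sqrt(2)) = k^5 + k^4 + 2*sqrt(2)*k^4 - 74*k^3 + 2*sqrt(2)*k^3 - 74*k^2 - 8*sqrt(2)*k^2 - 8*sqrt(2)*k + 280*k + 280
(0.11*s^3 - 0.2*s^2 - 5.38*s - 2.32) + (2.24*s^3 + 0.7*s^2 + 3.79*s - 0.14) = 2.35*s^3 + 0.5*s^2 - 1.59*s - 2.46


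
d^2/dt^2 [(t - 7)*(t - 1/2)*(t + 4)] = 6*t - 7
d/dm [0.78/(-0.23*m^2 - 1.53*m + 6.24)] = (0.3588*m + 1.1934)/(0.23*m^2 + 1.53*m - 6.24)^2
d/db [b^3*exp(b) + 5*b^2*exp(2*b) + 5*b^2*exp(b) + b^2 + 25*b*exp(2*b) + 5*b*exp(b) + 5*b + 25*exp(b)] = b^3*exp(b) + 10*b^2*exp(2*b) + 8*b^2*exp(b) + 60*b*exp(2*b) + 15*b*exp(b) + 2*b + 25*exp(2*b) + 30*exp(b) + 5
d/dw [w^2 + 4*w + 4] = 2*w + 4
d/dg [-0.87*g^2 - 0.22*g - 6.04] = -1.74*g - 0.22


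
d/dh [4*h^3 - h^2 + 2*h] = 12*h^2 - 2*h + 2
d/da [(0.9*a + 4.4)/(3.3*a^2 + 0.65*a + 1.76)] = (2.97*a^2 + 0.585*a - (0.9*a + 4.4)*(6.6*a + 0.65) + 1.584)/(3.3*a^2 + 0.65*a + 1.76)^2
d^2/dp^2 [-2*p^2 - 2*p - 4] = -4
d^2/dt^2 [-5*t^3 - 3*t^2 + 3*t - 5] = -30*t - 6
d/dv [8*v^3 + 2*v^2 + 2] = 4*v*(6*v + 1)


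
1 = 1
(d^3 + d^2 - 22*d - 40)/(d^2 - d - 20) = d + 2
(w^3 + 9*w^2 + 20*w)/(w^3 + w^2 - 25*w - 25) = w*(w + 4)/(w^2 - 4*w - 5)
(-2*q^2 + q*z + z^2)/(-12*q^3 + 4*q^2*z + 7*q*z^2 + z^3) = 1/(6*q + z)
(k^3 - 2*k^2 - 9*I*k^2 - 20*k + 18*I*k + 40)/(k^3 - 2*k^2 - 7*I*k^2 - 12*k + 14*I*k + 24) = (k - 5*I)/(k - 3*I)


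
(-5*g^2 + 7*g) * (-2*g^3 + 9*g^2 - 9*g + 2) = 10*g^5 - 59*g^4 + 108*g^3 - 73*g^2 + 14*g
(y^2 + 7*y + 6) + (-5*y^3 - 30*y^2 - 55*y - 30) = -5*y^3 - 29*y^2 - 48*y - 24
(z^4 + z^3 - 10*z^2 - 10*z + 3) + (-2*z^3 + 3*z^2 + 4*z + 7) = z^4 - z^3 - 7*z^2 - 6*z + 10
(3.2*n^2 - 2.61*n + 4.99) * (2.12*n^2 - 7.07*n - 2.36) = 6.784*n^4 - 28.1572*n^3 + 21.4795*n^2 - 29.1197*n - 11.7764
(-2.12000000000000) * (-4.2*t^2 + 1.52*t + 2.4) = 8.904*t^2 - 3.2224*t - 5.088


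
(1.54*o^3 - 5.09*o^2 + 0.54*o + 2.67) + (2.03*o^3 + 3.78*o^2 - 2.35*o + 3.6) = 3.57*o^3 - 1.31*o^2 - 1.81*o + 6.27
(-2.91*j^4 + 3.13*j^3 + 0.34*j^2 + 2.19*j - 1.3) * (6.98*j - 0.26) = -20.3118*j^5 + 22.604*j^4 + 1.5594*j^3 + 15.1978*j^2 - 9.6434*j + 0.338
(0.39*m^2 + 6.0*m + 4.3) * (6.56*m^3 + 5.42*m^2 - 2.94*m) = 2.5584*m^5 + 41.4738*m^4 + 59.5814*m^3 + 5.666*m^2 - 12.642*m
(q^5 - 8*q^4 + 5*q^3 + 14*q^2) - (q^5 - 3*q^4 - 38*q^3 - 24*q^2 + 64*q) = -5*q^4 + 43*q^3 + 38*q^2 - 64*q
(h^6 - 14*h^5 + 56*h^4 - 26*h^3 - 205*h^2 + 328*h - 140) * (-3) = -3*h^6 + 42*h^5 - 168*h^4 + 78*h^3 + 615*h^2 - 984*h + 420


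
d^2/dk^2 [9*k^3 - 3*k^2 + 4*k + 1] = 54*k - 6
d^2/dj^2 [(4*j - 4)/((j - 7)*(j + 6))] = 8*(j^3 - 3*j^2 + 129*j - 85)/(j^6 - 3*j^5 - 123*j^4 + 251*j^3 + 5166*j^2 - 5292*j - 74088)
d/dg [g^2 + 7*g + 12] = 2*g + 7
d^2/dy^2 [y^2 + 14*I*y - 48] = 2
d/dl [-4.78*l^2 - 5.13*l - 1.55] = -9.56*l - 5.13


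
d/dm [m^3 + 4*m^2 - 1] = m*(3*m + 8)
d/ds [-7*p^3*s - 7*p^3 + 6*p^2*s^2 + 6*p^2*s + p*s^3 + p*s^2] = p*(-7*p^2 + 12*p*s + 6*p + 3*s^2 + 2*s)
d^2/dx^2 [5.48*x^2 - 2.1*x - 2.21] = 10.9600000000000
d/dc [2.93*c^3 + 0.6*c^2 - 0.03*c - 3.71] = 8.79*c^2 + 1.2*c - 0.03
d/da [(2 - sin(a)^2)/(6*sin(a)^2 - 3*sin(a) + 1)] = (3*sin(a)^2 - 26*sin(a) + 6)*cos(a)/(6*sin(a)^2 - 3*sin(a) + 1)^2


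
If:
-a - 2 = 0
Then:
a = -2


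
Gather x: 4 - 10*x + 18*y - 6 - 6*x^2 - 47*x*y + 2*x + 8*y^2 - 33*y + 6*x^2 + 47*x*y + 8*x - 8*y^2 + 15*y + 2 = 0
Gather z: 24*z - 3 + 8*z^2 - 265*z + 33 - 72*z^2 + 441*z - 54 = -64*z^2 + 200*z - 24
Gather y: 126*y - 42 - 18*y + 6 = 108*y - 36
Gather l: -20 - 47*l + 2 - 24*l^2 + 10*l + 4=-24*l^2 - 37*l - 14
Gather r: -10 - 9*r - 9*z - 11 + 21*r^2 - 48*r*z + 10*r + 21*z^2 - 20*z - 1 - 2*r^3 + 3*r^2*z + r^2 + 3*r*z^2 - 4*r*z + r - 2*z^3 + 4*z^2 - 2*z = -2*r^3 + r^2*(3*z + 22) + r*(3*z^2 - 52*z + 2) - 2*z^3 + 25*z^2 - 31*z - 22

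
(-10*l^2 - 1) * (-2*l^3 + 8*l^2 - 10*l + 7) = 20*l^5 - 80*l^4 + 102*l^3 - 78*l^2 + 10*l - 7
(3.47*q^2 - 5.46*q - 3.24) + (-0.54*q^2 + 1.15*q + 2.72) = 2.93*q^2 - 4.31*q - 0.52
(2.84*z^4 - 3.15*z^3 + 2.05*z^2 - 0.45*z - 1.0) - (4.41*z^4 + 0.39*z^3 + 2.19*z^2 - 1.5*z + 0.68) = -1.57*z^4 - 3.54*z^3 - 0.14*z^2 + 1.05*z - 1.68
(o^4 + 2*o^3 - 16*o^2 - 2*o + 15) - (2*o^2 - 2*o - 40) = o^4 + 2*o^3 - 18*o^2 + 55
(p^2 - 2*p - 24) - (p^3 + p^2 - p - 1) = -p^3 - p - 23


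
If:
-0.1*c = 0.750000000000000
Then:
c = -7.50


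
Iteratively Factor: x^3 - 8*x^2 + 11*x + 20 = (x - 4)*(x^2 - 4*x - 5) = (x - 4)*(x + 1)*(x - 5)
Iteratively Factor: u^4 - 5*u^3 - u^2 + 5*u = (u - 5)*(u^3 - u) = (u - 5)*(u + 1)*(u^2 - u) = (u - 5)*(u - 1)*(u + 1)*(u)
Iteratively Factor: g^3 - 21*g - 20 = (g + 1)*(g^2 - g - 20) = (g - 5)*(g + 1)*(g + 4)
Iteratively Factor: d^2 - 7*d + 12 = (d - 4)*(d - 3)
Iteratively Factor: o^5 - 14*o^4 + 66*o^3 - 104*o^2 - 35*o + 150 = (o - 5)*(o^4 - 9*o^3 + 21*o^2 + o - 30) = (o - 5)*(o - 3)*(o^3 - 6*o^2 + 3*o + 10) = (o - 5)*(o - 3)*(o - 2)*(o^2 - 4*o - 5) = (o - 5)^2*(o - 3)*(o - 2)*(o + 1)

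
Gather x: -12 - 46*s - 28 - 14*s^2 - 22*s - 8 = -14*s^2 - 68*s - 48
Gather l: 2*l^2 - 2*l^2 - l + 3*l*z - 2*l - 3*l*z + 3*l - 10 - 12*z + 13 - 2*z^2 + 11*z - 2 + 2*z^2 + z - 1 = 0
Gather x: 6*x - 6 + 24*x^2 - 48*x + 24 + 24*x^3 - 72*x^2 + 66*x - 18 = 24*x^3 - 48*x^2 + 24*x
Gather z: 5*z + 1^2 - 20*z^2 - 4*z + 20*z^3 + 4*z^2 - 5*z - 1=20*z^3 - 16*z^2 - 4*z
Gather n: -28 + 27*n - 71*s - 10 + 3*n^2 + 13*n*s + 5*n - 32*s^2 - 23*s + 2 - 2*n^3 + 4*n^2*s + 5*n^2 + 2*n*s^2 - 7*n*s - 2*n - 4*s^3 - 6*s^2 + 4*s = -2*n^3 + n^2*(4*s + 8) + n*(2*s^2 + 6*s + 30) - 4*s^3 - 38*s^2 - 90*s - 36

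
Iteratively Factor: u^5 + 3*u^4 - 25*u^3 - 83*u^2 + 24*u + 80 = (u + 1)*(u^4 + 2*u^3 - 27*u^2 - 56*u + 80) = (u - 1)*(u + 1)*(u^3 + 3*u^2 - 24*u - 80) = (u - 5)*(u - 1)*(u + 1)*(u^2 + 8*u + 16) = (u - 5)*(u - 1)*(u + 1)*(u + 4)*(u + 4)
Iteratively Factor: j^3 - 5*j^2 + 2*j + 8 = (j - 4)*(j^2 - j - 2) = (j - 4)*(j + 1)*(j - 2)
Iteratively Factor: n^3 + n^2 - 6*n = (n - 2)*(n^2 + 3*n) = n*(n - 2)*(n + 3)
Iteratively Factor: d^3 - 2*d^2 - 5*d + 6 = (d + 2)*(d^2 - 4*d + 3) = (d - 1)*(d + 2)*(d - 3)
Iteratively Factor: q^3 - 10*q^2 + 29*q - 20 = (q - 4)*(q^2 - 6*q + 5) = (q - 5)*(q - 4)*(q - 1)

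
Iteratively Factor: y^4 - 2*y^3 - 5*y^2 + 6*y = (y - 1)*(y^3 - y^2 - 6*y) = (y - 3)*(y - 1)*(y^2 + 2*y) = (y - 3)*(y - 1)*(y + 2)*(y)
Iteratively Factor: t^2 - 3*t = (t - 3)*(t)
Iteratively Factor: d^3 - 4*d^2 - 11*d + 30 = (d + 3)*(d^2 - 7*d + 10) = (d - 2)*(d + 3)*(d - 5)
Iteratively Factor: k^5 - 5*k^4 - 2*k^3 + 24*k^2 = (k)*(k^4 - 5*k^3 - 2*k^2 + 24*k) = k*(k + 2)*(k^3 - 7*k^2 + 12*k) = k^2*(k + 2)*(k^2 - 7*k + 12) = k^2*(k - 3)*(k + 2)*(k - 4)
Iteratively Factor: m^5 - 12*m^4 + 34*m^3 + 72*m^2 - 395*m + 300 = (m - 4)*(m^4 - 8*m^3 + 2*m^2 + 80*m - 75) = (m - 5)*(m - 4)*(m^3 - 3*m^2 - 13*m + 15) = (m - 5)*(m - 4)*(m - 1)*(m^2 - 2*m - 15) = (m - 5)^2*(m - 4)*(m - 1)*(m + 3)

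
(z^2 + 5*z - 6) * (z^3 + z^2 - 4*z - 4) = z^5 + 6*z^4 - 5*z^3 - 30*z^2 + 4*z + 24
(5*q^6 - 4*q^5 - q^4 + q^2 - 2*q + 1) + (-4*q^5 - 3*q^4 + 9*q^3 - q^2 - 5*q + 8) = 5*q^6 - 8*q^5 - 4*q^4 + 9*q^3 - 7*q + 9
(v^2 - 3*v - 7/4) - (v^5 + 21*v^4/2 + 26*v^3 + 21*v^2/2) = -v^5 - 21*v^4/2 - 26*v^3 - 19*v^2/2 - 3*v - 7/4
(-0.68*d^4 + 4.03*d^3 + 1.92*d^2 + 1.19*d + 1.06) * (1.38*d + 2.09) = -0.9384*d^5 + 4.1402*d^4 + 11.0723*d^3 + 5.655*d^2 + 3.9499*d + 2.2154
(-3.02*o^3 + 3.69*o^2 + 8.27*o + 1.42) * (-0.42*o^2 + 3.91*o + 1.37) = 1.2684*o^5 - 13.358*o^4 + 6.8171*o^3 + 36.7946*o^2 + 16.8821*o + 1.9454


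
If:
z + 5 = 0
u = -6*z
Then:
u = 30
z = -5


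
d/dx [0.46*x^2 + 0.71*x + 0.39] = 0.92*x + 0.71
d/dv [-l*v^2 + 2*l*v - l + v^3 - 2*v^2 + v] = -2*l*v + 2*l + 3*v^2 - 4*v + 1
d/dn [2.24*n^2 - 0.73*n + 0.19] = 4.48*n - 0.73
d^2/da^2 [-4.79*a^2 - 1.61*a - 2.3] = -9.58000000000000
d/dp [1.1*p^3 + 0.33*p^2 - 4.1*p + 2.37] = 3.3*p^2 + 0.66*p - 4.1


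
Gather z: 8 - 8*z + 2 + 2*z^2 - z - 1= 2*z^2 - 9*z + 9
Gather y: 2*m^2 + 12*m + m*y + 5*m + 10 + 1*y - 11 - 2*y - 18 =2*m^2 + 17*m + y*(m - 1) - 19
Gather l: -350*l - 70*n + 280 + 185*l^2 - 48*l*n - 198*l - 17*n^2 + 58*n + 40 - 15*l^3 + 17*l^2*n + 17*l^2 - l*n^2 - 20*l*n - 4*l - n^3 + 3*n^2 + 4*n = -15*l^3 + l^2*(17*n + 202) + l*(-n^2 - 68*n - 552) - n^3 - 14*n^2 - 8*n + 320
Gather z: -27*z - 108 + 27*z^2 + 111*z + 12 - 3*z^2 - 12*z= 24*z^2 + 72*z - 96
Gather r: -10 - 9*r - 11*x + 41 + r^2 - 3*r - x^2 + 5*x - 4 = r^2 - 12*r - x^2 - 6*x + 27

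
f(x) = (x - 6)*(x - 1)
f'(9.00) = 11.00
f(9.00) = 24.00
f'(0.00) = -7.00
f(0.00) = 6.00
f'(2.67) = -1.66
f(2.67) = -5.56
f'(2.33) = -2.34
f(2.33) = -4.88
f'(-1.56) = -10.12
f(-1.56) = 19.35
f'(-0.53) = -8.06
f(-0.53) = 9.99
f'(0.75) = -5.50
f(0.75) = 1.31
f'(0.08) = -6.84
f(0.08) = 5.45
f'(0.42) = -6.16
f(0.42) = 3.24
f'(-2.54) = -12.08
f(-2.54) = 30.23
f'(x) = 2*x - 7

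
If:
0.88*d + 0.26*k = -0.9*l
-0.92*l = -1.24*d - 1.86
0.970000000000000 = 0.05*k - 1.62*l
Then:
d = -1.78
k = 7.31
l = -0.37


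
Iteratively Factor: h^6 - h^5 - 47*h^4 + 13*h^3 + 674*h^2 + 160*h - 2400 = (h + 4)*(h^5 - 5*h^4 - 27*h^3 + 121*h^2 + 190*h - 600) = (h + 3)*(h + 4)*(h^4 - 8*h^3 - 3*h^2 + 130*h - 200) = (h - 5)*(h + 3)*(h + 4)*(h^3 - 3*h^2 - 18*h + 40) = (h - 5)*(h + 3)*(h + 4)^2*(h^2 - 7*h + 10) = (h - 5)*(h - 2)*(h + 3)*(h + 4)^2*(h - 5)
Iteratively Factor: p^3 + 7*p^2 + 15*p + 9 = (p + 1)*(p^2 + 6*p + 9) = (p + 1)*(p + 3)*(p + 3)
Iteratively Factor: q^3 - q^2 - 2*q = (q + 1)*(q^2 - 2*q) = (q - 2)*(q + 1)*(q)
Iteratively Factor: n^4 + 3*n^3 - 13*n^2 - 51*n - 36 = (n + 3)*(n^3 - 13*n - 12) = (n + 3)^2*(n^2 - 3*n - 4) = (n - 4)*(n + 3)^2*(n + 1)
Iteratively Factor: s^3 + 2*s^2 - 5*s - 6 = (s + 3)*(s^2 - s - 2) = (s + 1)*(s + 3)*(s - 2)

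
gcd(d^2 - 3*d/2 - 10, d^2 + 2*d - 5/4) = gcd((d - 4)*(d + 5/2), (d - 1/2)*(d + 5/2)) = d + 5/2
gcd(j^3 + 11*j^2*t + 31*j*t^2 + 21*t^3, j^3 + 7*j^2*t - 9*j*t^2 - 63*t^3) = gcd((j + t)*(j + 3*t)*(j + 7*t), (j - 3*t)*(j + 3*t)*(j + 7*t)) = j^2 + 10*j*t + 21*t^2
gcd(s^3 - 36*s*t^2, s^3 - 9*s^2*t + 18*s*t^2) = s^2 - 6*s*t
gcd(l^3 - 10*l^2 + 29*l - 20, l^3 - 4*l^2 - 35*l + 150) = l - 5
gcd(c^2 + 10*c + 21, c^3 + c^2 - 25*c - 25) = 1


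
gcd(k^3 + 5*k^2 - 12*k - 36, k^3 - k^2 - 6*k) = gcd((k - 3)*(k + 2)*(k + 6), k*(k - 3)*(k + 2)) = k^2 - k - 6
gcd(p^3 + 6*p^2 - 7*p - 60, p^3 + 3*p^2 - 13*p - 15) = p^2 + 2*p - 15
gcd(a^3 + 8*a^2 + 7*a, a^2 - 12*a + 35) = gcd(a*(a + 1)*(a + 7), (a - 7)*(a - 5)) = 1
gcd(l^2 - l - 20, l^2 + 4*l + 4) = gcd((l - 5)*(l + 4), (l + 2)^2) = 1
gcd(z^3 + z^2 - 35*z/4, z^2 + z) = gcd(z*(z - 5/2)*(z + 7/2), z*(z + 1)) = z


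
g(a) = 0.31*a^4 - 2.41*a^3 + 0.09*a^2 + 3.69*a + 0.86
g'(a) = 1.24*a^3 - 7.23*a^2 + 0.18*a + 3.69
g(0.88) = 2.72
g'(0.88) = -0.91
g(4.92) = -84.18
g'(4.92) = -22.76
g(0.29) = 1.88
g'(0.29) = 3.16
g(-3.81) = 186.72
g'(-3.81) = -170.53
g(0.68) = 2.72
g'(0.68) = 0.86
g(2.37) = -12.19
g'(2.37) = -19.99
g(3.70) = -48.23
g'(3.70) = -31.81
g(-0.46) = -0.57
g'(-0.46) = 1.96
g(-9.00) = 3765.74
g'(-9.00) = -1487.52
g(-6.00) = 904.28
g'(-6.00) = -525.51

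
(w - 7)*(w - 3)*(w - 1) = w^3 - 11*w^2 + 31*w - 21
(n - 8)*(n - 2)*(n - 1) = n^3 - 11*n^2 + 26*n - 16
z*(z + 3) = z^2 + 3*z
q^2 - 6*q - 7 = (q - 7)*(q + 1)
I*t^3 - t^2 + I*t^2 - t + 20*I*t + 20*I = (t - 4*I)*(t + 5*I)*(I*t + I)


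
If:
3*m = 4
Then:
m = 4/3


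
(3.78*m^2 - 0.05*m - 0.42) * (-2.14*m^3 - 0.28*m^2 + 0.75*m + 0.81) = -8.0892*m^5 - 0.9514*m^4 + 3.7478*m^3 + 3.1419*m^2 - 0.3555*m - 0.3402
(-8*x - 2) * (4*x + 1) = -32*x^2 - 16*x - 2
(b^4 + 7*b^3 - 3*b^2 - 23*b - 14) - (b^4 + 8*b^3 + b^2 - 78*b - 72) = -b^3 - 4*b^2 + 55*b + 58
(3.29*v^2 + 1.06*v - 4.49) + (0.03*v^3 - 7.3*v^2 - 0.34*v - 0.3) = 0.03*v^3 - 4.01*v^2 + 0.72*v - 4.79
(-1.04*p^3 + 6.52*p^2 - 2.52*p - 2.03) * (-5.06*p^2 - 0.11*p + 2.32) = 5.2624*p^5 - 32.8768*p^4 + 9.6212*p^3 + 25.6754*p^2 - 5.6231*p - 4.7096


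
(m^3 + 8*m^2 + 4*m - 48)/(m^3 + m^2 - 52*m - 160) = (m^2 + 4*m - 12)/(m^2 - 3*m - 40)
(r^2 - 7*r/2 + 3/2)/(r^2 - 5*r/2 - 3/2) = (2*r - 1)/(2*r + 1)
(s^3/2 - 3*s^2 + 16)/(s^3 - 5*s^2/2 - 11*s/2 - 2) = (s^2 - 2*s - 8)/(2*s^2 + 3*s + 1)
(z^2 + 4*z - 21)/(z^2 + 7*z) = (z - 3)/z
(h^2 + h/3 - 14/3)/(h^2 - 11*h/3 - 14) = (h - 2)/(h - 6)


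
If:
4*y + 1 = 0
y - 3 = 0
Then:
No Solution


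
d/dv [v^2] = 2*v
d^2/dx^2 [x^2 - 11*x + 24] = 2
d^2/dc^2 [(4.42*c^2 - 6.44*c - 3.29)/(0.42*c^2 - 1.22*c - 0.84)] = (-8.88178419700125e-16*c^4 + 2.25758399999999*c^3 + 5.87412000000001*c^2 - 3.517416*c + 7.321832)/(0.074088*c^6 - 0.645624*c^5 + 1.430856*c^4 + 0.766648*c^3 - 2.861712*c^2 - 2.582496*c - 0.592704)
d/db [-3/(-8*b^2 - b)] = 3*(-16*b - 1)/(b^2*(8*b + 1)^2)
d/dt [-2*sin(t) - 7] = -2*cos(t)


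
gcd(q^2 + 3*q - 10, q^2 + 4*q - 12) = q - 2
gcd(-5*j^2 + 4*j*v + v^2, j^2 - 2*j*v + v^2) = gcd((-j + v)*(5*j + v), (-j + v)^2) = -j + v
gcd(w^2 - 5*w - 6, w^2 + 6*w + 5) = w + 1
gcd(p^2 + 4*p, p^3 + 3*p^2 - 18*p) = p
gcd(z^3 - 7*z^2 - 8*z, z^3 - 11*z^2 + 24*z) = z^2 - 8*z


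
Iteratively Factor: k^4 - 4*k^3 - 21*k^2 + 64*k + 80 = (k + 4)*(k^3 - 8*k^2 + 11*k + 20) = (k - 5)*(k + 4)*(k^2 - 3*k - 4) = (k - 5)*(k - 4)*(k + 4)*(k + 1)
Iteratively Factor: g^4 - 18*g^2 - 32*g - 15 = (g + 1)*(g^3 - g^2 - 17*g - 15) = (g + 1)*(g + 3)*(g^2 - 4*g - 5) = (g - 5)*(g + 1)*(g + 3)*(g + 1)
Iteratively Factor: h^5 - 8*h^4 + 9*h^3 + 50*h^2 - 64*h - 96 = (h - 4)*(h^4 - 4*h^3 - 7*h^2 + 22*h + 24) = (h - 4)^2*(h^3 - 7*h - 6) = (h - 4)^2*(h + 1)*(h^2 - h - 6) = (h - 4)^2*(h + 1)*(h + 2)*(h - 3)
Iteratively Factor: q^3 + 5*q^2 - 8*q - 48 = (q - 3)*(q^2 + 8*q + 16) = (q - 3)*(q + 4)*(q + 4)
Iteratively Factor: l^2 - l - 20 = (l + 4)*(l - 5)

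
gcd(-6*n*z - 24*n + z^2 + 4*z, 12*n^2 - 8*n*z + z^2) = -6*n + z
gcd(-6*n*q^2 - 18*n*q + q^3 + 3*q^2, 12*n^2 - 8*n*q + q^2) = -6*n + q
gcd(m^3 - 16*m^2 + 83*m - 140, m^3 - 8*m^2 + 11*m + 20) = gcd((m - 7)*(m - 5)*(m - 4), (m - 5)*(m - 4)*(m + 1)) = m^2 - 9*m + 20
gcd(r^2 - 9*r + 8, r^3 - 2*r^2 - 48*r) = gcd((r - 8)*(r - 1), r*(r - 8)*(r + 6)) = r - 8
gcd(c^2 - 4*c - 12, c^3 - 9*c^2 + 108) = c - 6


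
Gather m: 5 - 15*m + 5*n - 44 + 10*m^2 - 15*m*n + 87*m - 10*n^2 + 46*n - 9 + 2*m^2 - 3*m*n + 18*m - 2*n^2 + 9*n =12*m^2 + m*(90 - 18*n) - 12*n^2 + 60*n - 48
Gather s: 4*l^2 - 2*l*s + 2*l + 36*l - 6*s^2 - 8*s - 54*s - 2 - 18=4*l^2 + 38*l - 6*s^2 + s*(-2*l - 62) - 20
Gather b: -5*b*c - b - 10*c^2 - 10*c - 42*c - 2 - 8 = b*(-5*c - 1) - 10*c^2 - 52*c - 10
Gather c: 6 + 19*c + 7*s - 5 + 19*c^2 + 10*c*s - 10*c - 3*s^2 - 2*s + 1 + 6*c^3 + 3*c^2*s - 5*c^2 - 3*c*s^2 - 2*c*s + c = 6*c^3 + c^2*(3*s + 14) + c*(-3*s^2 + 8*s + 10) - 3*s^2 + 5*s + 2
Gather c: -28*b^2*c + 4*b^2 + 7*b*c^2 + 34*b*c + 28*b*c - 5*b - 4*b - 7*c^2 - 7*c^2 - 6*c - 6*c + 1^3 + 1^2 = 4*b^2 - 9*b + c^2*(7*b - 14) + c*(-28*b^2 + 62*b - 12) + 2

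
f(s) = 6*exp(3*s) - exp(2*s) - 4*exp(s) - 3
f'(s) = 18*exp(3*s) - 2*exp(2*s) - 4*exp(s) = 2*(9*exp(2*s) - exp(s) - 2)*exp(s)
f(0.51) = 15.27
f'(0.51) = 70.92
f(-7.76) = -3.00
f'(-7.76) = -0.00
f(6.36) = 1159748725.82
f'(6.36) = 3479585181.28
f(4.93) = 15879178.48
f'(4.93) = 47657800.38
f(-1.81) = -3.66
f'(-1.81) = -0.63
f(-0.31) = -4.10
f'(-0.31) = 3.09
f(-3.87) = -3.08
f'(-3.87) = -0.08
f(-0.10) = -2.99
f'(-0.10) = 8.08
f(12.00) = 25867362792918019.35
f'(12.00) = 77602114869178235.24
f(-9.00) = -3.00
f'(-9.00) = 0.00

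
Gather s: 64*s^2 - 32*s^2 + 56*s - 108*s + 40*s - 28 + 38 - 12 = 32*s^2 - 12*s - 2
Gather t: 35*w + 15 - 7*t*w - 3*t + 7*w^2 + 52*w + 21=t*(-7*w - 3) + 7*w^2 + 87*w + 36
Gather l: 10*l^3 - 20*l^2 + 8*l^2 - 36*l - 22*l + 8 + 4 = 10*l^3 - 12*l^2 - 58*l + 12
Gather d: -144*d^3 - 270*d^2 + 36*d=-144*d^3 - 270*d^2 + 36*d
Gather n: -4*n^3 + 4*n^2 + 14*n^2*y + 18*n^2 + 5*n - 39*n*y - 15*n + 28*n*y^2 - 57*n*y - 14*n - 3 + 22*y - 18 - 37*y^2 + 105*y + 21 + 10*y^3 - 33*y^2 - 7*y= -4*n^3 + n^2*(14*y + 22) + n*(28*y^2 - 96*y - 24) + 10*y^3 - 70*y^2 + 120*y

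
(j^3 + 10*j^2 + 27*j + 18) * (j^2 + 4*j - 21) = j^5 + 14*j^4 + 46*j^3 - 84*j^2 - 495*j - 378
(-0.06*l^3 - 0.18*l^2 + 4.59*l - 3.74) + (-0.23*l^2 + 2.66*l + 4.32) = -0.06*l^3 - 0.41*l^2 + 7.25*l + 0.58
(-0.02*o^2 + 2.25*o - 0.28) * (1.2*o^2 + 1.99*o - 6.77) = -0.024*o^4 + 2.6602*o^3 + 4.2769*o^2 - 15.7897*o + 1.8956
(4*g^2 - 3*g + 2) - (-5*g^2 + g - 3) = 9*g^2 - 4*g + 5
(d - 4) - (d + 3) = -7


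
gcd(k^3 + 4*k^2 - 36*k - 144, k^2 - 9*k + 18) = k - 6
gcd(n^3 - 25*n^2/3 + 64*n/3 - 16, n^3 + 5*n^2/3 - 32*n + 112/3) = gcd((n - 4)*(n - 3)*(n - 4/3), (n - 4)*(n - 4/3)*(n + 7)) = n^2 - 16*n/3 + 16/3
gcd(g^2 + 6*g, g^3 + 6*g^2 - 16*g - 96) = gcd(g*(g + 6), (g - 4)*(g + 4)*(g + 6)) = g + 6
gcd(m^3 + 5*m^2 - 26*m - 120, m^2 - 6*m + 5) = m - 5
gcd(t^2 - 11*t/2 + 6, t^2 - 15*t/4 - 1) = t - 4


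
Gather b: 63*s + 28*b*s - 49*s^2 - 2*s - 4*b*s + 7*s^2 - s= 24*b*s - 42*s^2 + 60*s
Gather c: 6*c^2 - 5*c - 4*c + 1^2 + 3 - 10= 6*c^2 - 9*c - 6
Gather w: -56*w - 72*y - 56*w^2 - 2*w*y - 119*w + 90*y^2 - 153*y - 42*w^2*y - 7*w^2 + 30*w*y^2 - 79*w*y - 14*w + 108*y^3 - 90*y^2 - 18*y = w^2*(-42*y - 63) + w*(30*y^2 - 81*y - 189) + 108*y^3 - 243*y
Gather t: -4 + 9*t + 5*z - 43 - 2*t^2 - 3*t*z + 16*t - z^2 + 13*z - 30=-2*t^2 + t*(25 - 3*z) - z^2 + 18*z - 77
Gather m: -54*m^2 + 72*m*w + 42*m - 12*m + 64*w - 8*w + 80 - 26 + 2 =-54*m^2 + m*(72*w + 30) + 56*w + 56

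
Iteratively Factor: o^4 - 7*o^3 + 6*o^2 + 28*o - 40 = (o - 5)*(o^3 - 2*o^2 - 4*o + 8) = (o - 5)*(o - 2)*(o^2 - 4) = (o - 5)*(o - 2)*(o + 2)*(o - 2)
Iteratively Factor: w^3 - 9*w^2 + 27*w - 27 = (w - 3)*(w^2 - 6*w + 9) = (w - 3)^2*(w - 3)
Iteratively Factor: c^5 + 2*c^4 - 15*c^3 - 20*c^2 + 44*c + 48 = (c + 2)*(c^4 - 15*c^2 + 10*c + 24) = (c - 2)*(c + 2)*(c^3 + 2*c^2 - 11*c - 12) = (c - 2)*(c + 2)*(c + 4)*(c^2 - 2*c - 3) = (c - 3)*(c - 2)*(c + 2)*(c + 4)*(c + 1)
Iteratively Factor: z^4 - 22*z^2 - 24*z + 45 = (z - 1)*(z^3 + z^2 - 21*z - 45) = (z - 1)*(z + 3)*(z^2 - 2*z - 15) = (z - 1)*(z + 3)^2*(z - 5)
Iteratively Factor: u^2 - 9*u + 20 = (u - 5)*(u - 4)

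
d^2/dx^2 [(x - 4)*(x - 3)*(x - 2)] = 6*x - 18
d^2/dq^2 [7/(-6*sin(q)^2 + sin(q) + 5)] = 7*(144*sin(q)^3 + 126*sin(q)^2 + 31*sin(q) + 62)/((sin(q) - 1)^2*(6*sin(q) + 5)^3)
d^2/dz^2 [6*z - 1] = 0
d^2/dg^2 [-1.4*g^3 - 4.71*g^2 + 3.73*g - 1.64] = -8.4*g - 9.42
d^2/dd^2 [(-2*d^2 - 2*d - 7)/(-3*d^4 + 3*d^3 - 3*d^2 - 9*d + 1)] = 2*(54*d^8 + 54*d^7 + 486*d^6 - 1161*d^5 + 963*d^4 - 90*d^3 - 270*d^2 + 522*d + 608)/(27*d^12 - 81*d^11 + 162*d^10 + 54*d^9 - 351*d^8 + 702*d^7 + 189*d^6 - 594*d^5 + 873*d^4 + 558*d^3 - 234*d^2 + 27*d - 1)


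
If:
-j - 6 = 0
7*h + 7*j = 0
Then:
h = 6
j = -6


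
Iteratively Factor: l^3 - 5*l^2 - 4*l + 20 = (l - 5)*(l^2 - 4) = (l - 5)*(l - 2)*(l + 2)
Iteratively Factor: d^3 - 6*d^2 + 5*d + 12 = (d - 3)*(d^2 - 3*d - 4) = (d - 4)*(d - 3)*(d + 1)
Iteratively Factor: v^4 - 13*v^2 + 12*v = (v - 1)*(v^3 + v^2 - 12*v) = (v - 1)*(v + 4)*(v^2 - 3*v) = (v - 3)*(v - 1)*(v + 4)*(v)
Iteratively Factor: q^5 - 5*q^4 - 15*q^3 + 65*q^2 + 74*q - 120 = (q + 2)*(q^4 - 7*q^3 - q^2 + 67*q - 60) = (q - 4)*(q + 2)*(q^3 - 3*q^2 - 13*q + 15) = (q - 4)*(q - 1)*(q + 2)*(q^2 - 2*q - 15) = (q - 4)*(q - 1)*(q + 2)*(q + 3)*(q - 5)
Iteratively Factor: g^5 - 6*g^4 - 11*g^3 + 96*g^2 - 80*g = (g - 5)*(g^4 - g^3 - 16*g^2 + 16*g) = (g - 5)*(g + 4)*(g^3 - 5*g^2 + 4*g) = (g - 5)*(g - 1)*(g + 4)*(g^2 - 4*g) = (g - 5)*(g - 4)*(g - 1)*(g + 4)*(g)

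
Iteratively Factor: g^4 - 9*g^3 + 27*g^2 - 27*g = (g - 3)*(g^3 - 6*g^2 + 9*g) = (g - 3)^2*(g^2 - 3*g) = g*(g - 3)^2*(g - 3)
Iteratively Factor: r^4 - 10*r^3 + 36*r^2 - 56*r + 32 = (r - 4)*(r^3 - 6*r^2 + 12*r - 8) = (r - 4)*(r - 2)*(r^2 - 4*r + 4) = (r - 4)*(r - 2)^2*(r - 2)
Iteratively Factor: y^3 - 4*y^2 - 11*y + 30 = (y + 3)*(y^2 - 7*y + 10) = (y - 2)*(y + 3)*(y - 5)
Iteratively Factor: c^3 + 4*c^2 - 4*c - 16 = (c - 2)*(c^2 + 6*c + 8) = (c - 2)*(c + 2)*(c + 4)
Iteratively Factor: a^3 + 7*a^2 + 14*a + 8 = (a + 2)*(a^2 + 5*a + 4) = (a + 2)*(a + 4)*(a + 1)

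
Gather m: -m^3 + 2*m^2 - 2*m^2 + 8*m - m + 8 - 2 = -m^3 + 7*m + 6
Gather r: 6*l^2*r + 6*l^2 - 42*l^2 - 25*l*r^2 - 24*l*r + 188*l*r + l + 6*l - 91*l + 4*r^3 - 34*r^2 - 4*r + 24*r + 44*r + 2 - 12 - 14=-36*l^2 - 84*l + 4*r^3 + r^2*(-25*l - 34) + r*(6*l^2 + 164*l + 64) - 24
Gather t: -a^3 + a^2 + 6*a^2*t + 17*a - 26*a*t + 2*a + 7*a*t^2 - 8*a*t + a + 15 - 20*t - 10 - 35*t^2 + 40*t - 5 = -a^3 + a^2 + 20*a + t^2*(7*a - 35) + t*(6*a^2 - 34*a + 20)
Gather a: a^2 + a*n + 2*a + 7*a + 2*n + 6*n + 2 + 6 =a^2 + a*(n + 9) + 8*n + 8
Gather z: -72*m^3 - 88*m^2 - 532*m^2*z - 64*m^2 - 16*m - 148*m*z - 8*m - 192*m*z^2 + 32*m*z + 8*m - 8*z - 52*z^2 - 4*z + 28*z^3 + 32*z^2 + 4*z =-72*m^3 - 152*m^2 - 16*m + 28*z^3 + z^2*(-192*m - 20) + z*(-532*m^2 - 116*m - 8)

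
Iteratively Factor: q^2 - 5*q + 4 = (q - 1)*(q - 4)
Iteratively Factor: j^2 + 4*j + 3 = (j + 1)*(j + 3)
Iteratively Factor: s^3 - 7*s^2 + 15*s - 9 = (s - 3)*(s^2 - 4*s + 3) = (s - 3)^2*(s - 1)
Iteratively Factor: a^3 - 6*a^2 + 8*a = (a - 2)*(a^2 - 4*a) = (a - 4)*(a - 2)*(a)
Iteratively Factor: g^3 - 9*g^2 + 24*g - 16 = (g - 4)*(g^2 - 5*g + 4) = (g - 4)^2*(g - 1)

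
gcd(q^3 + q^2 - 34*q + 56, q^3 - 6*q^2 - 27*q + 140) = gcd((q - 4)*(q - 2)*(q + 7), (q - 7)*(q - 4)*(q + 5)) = q - 4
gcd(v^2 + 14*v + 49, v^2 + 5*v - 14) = v + 7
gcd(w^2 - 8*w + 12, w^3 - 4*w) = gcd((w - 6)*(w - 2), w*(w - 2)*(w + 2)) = w - 2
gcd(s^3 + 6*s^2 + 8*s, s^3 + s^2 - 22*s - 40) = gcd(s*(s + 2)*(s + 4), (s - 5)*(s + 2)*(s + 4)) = s^2 + 6*s + 8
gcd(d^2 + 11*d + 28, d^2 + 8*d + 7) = d + 7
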